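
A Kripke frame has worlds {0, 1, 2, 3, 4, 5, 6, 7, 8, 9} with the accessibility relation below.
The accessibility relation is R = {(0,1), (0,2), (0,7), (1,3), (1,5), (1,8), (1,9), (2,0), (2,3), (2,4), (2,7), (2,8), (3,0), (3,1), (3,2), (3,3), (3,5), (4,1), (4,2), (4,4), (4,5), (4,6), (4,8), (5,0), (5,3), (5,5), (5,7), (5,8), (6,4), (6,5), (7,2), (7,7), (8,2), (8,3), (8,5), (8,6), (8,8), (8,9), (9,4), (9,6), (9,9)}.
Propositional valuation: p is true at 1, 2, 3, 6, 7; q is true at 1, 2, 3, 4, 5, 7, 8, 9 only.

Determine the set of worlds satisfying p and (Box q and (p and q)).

Let φ = p and (Box q and (p and q)). Evaluate φ at each world:
  0 (successors {1, 2, 7}): φ is false.
  1 (successors {3, 5, 8, 9}): φ is true.
  2 (successors {0, 3, 4, 7, 8}): φ is false.
  3 (successors {0, 1, 2, 3, 5}): φ is false.
  4 (successors {1, 2, 4, 5, 6, 8}): φ is false.
  5 (successors {0, 3, 5, 7, 8}): φ is false.
  6 (successors {4, 5}): φ is false.
  7 (successors {2, 7}): φ is true.
  8 (successors {2, 3, 5, 6, 8, 9}): φ is false.
  9 (successors {4, 6, 9}): φ is false.
For instance, at 2:
  At 2: p is true, Box q and (p and q) is false, so p and (Box q and (p and q)) is false.
    At 2: Box q is false, p and q is true, so Box q and (p and q) is false.
      At 2: Box q requires q at every successor {0, 3, 4, 7, 8}.
        q fails at 0, so Box q is false at 2.
Satisfying worlds: {1, 7}

1, 7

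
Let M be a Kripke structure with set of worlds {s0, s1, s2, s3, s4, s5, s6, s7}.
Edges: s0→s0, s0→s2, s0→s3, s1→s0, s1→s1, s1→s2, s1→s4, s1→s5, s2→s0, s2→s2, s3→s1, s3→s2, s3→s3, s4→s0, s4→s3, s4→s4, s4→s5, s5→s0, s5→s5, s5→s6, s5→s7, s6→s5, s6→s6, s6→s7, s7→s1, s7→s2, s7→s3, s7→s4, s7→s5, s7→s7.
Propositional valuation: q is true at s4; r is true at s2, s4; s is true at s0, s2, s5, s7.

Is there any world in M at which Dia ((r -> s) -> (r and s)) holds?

Let φ = Dia ((r -> s) -> (r and s)). Evaluate φ at each world:
  s0 (successors {s0, s2, s3}): φ is true.
  s1 (successors {s0, s1, s2, s4, s5}): φ is true.
  s2 (successors {s0, s2}): φ is true.
  s3 (successors {s1, s2, s3}): φ is true.
  s4 (successors {s0, s3, s4, s5}): φ is true.
  s5 (successors {s0, s5, s6, s7}): φ is false.
  s6 (successors {s5, s6, s7}): φ is false.
  s7 (successors {s1, s2, s3, s4, s5, s7}): φ is true.
Detail at s0 (witness):
  At s0: Dia ((r -> s) -> (r and s)) requires (r -> s) -> (r and s) at some successor in {s0, s2, s3}.
    (r -> s) -> (r and s) holds at s2, so Dia ((r -> s) -> (r and s)) is true at s0.

Yes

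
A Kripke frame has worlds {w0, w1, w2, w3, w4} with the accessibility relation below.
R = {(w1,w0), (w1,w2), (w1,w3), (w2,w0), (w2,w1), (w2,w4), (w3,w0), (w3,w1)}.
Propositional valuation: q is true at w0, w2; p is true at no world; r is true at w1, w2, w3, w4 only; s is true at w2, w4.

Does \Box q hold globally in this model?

No

Let φ = \Box q. Evaluate φ at each world:
  w0 (successors ∅): φ is true.
  w1 (successors {w0, w2, w3}): φ is false.
  w2 (successors {w0, w1, w4}): φ is false.
  w3 (successors {w0, w1}): φ is false.
  w4 (successors ∅): φ is true.
Detail at w1 (counterexample):
  At w1: \Box q requires q at every successor {w0, w2, w3}.
    q fails at w3, so \Box q is false at w1.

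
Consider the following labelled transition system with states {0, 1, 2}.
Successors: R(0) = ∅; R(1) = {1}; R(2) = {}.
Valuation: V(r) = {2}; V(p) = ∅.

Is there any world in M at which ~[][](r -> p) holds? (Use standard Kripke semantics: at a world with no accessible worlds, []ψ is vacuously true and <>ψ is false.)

No

Recall that []ψ holds at a world iff ψ holds at every accessible world, and <>ψ holds iff ψ holds at some accessible world.
Let φ = ~[][](r -> p). Evaluate φ at each world:
  0 (successors ∅): φ is false.
  1 (successors {1}): φ is false.
  2 (successors ∅): φ is false.
For instance, at 1:
  At 1: [][](r -> p) is true, so ~[][](r -> p) is false.
    At 1: [][](r -> p) requires [](r -> p) at every successor {1}.
      At 1: [](r -> p) is true.
    So [][](r -> p) is true at 1.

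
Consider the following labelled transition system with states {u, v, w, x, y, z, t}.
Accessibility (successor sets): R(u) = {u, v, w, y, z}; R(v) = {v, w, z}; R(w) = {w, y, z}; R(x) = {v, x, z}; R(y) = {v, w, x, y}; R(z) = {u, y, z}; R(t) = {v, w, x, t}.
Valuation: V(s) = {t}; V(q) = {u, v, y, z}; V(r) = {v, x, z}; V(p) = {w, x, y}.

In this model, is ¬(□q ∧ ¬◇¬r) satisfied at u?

At u: □q ∧ ¬◇¬r is false, so ¬(□q ∧ ¬◇¬r) is true.
  At u: □q is false, ¬◇¬r is false, so □q ∧ ¬◇¬r is false.
    At u: □q requires q at every successor {u, v, w, y, z}.
      q fails at w, so □q is false at u.
    At u: ◇¬r is true, so ¬◇¬r is false.
      At u: ◇¬r requires ¬r at some successor in {u, v, w, y, z}.
        ¬r holds at u, so ◇¬r is true at u.

Yes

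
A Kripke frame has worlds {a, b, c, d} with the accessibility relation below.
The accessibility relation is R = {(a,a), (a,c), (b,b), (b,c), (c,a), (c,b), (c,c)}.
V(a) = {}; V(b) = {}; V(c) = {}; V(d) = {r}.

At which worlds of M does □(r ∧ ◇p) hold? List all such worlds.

d

Let φ = □(r ∧ ◇p). Evaluate φ at each world:
  a (successors {a, c}): φ is false.
  b (successors {b, c}): φ is false.
  c (successors {a, b, c}): φ is false.
  d (successors ∅): φ is true.
For instance, at c:
  At c: □(r ∧ ◇p) requires r ∧ ◇p at every successor {a, b, c}.
    r ∧ ◇p fails at a, so □(r ∧ ◇p) is false at c.
      At a: r is false, ◇p is false, so r ∧ ◇p is false.
Satisfying worlds: {d}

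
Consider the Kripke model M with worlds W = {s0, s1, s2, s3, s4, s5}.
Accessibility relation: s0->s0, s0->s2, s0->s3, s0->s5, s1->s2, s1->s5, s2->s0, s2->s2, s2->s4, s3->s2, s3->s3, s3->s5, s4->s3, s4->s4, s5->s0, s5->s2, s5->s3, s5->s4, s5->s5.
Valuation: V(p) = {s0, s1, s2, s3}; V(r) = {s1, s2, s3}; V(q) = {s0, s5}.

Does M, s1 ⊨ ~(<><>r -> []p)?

At s1: <><>r -> []p is false, so ~(<><>r -> []p) is true.
  At s1: <><>r is true, []p is false, so <><>r -> []p is false.
    At s1: <><>r requires <>r at some successor in {s2, s5}.
      <>r holds at s2, so <><>r is true at s1.
    At s1: []p requires p at every successor {s2, s5}.
      p fails at s5, so []p is false at s1.

Yes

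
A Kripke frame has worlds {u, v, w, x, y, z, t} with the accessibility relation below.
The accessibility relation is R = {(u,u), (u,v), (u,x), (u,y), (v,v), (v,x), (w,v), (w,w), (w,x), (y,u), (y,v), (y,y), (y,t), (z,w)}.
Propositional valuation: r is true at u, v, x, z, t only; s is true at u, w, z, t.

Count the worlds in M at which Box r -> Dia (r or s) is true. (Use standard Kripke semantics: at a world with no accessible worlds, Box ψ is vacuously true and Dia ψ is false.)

5

Let φ = Box r -> Dia (r or s). Evaluate φ at each world:
  u (successors {u, v, x, y}): φ is true.
  v (successors {v, x}): φ is true.
  w (successors {v, w, x}): φ is true.
  x (successors ∅): φ is false.
  y (successors {u, v, y, t}): φ is true.
  z (successors {w}): φ is true.
  t (successors ∅): φ is false.
For instance, at z:
  At z: Box r is false, Dia (r or s) is true, so Box r -> Dia (r or s) is true.
    At z: Box r requires r at every successor {w}.
      r fails at w, so Box r is false at z.
    At z: Dia (r or s) requires r or s at some successor in {w}.
      r or s holds at w, so Dia (r or s) is true at z.
Satisfying worlds: {u, v, w, y, z}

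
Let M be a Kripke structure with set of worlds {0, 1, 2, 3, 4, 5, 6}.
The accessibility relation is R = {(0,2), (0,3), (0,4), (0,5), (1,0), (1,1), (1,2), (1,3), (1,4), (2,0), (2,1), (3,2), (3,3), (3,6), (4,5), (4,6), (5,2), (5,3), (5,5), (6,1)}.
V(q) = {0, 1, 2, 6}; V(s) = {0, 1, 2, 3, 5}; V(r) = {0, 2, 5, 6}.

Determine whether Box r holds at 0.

No

At 0: Box r requires r at every successor {2, 3, 4, 5}.
  r fails at 3, so Box r is false at 0.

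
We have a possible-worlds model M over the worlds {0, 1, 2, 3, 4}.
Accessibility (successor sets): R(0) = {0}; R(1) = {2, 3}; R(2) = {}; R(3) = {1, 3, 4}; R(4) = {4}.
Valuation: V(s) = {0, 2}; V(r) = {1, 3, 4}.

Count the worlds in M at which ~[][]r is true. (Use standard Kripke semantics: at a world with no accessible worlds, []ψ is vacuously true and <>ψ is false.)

2

Let φ = ~[][]r. Evaluate φ at each world:
  0 (successors {0}): φ is true.
  1 (successors {2, 3}): φ is false.
  2 (successors ∅): φ is false.
  3 (successors {1, 3, 4}): φ is true.
  4 (successors {4}): φ is false.
For instance, at 4:
  At 4: [][]r is true, so ~[][]r is false.
    At 4: [][]r requires []r at every successor {4}.
      At 4: []r is true.
    So [][]r is true at 4.
Satisfying worlds: {0, 3}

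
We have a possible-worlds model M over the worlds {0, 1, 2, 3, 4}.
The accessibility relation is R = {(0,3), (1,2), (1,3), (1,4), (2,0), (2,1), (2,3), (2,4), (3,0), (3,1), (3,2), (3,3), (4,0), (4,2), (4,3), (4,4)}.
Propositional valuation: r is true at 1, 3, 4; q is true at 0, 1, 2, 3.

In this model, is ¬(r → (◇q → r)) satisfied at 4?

No

At 4: r → (◇q → r) is true, so ¬(r → (◇q → r)) is false.
  At 4: r is true, ◇q → r is true, so r → (◇q → r) is true.
    At 4: ◇q is true, r is true, so ◇q → r is true.
      At 4: ◇q requires q at some successor in {0, 2, 3, 4}.
        q holds at 0, so ◇q is true at 4.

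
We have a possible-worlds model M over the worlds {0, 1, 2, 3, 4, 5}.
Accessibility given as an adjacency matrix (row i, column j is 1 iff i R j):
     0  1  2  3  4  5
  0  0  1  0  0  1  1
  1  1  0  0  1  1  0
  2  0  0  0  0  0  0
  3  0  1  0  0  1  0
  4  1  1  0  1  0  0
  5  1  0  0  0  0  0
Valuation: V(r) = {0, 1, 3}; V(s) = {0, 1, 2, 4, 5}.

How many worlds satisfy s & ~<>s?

1

Let φ = s & ~<>s. Evaluate φ at each world:
  0 (successors {1, 4, 5}): φ is false.
  1 (successors {0, 3, 4}): φ is false.
  2 (successors ∅): φ is true.
  3 (successors {1, 4}): φ is false.
  4 (successors {0, 1, 3}): φ is false.
  5 (successors {0}): φ is false.
For instance, at 4:
  At 4: s is true, ~<>s is false, so s & ~<>s is false.
    At 4: <>s is true, so ~<>s is false.
      At 4: <>s requires s at some successor in {0, 1, 3}.
        s holds at 0, so <>s is true at 4.
Satisfying worlds: {2}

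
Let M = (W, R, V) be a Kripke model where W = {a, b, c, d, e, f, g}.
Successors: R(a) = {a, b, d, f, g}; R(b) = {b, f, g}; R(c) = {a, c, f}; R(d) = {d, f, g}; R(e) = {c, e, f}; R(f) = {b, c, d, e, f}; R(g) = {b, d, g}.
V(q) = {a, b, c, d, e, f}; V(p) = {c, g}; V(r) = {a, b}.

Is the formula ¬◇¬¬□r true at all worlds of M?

Recall that □ψ holds at a world iff ψ holds at every accessible world, and ◇ψ holds iff ψ holds at some accessible world.
Let φ = ¬◇¬¬□r. Evaluate φ at each world:
  a (successors {a, b, d, f, g}): φ is true.
  b (successors {b, f, g}): φ is true.
  c (successors {a, c, f}): φ is true.
  d (successors {d, f, g}): φ is true.
  e (successors {c, e, f}): φ is true.
  f (successors {b, c, d, e, f}): φ is true.
  g (successors {b, d, g}): φ is true.
For instance, at d:
  At d: ◇¬¬□r is false, so ¬◇¬¬□r is true.
    At d: ◇¬¬□r requires ¬¬□r at some successor in {d, f, g}.
      At d: ¬¬□r is false.
      At f: ¬¬□r is false.
      At g: ¬¬□r is false.
    So ◇¬¬□r is false at d.

Yes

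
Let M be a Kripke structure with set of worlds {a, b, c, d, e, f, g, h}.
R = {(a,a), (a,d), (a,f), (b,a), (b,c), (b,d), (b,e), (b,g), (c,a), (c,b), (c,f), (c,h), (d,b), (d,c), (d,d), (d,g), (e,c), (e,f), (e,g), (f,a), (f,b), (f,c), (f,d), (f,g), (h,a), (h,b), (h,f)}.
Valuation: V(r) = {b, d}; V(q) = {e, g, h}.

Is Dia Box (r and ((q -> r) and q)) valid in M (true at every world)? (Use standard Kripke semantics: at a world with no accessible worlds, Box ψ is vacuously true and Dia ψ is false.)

No

Recall that Box ψ holds at a world iff ψ holds at every accessible world, and Dia ψ holds iff ψ holds at some accessible world.
Let φ = Dia Box (r and ((q -> r) and q)). Evaluate φ at each world:
  a (successors {a, d, f}): φ is false.
  b (successors {a, c, d, e, g}): φ is true.
  c (successors {a, b, f, h}): φ is false.
  d (successors {b, c, d, g}): φ is true.
  e (successors {c, f, g}): φ is true.
  f (successors {a, b, c, d, g}): φ is true.
  g (successors ∅): φ is false.
  h (successors {a, b, f}): φ is false.
Detail at a (counterexample):
  At a: Dia Box (r and ((q -> r) and q)) requires Box (r and ((q -> r) and q)) at some successor in {a, d, f}.
    At a: Box (r and ((q -> r) and q)) is false.
    At d: Box (r and ((q -> r) and q)) is false.
    At f: Box (r and ((q -> r) and q)) is false.
  So Dia Box (r and ((q -> r) and q)) is false at a.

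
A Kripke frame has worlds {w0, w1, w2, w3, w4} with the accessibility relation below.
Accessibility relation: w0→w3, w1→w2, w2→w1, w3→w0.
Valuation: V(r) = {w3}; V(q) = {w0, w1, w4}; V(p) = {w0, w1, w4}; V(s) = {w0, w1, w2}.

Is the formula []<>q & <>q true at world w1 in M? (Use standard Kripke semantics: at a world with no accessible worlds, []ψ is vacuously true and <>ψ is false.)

At w1: []<>q is true, <>q is false, so []<>q & <>q is false.
  At w1: []<>q requires <>q at every successor {w2}.
      At w2: <>q requires q at some successor in {w1}.
        q holds at w1, so <>q is true at w2.
  So []<>q is true at w1.
  At w1: <>q requires q at some successor in {w2}.
    At w2: q is false.
  So <>q is false at w1.

No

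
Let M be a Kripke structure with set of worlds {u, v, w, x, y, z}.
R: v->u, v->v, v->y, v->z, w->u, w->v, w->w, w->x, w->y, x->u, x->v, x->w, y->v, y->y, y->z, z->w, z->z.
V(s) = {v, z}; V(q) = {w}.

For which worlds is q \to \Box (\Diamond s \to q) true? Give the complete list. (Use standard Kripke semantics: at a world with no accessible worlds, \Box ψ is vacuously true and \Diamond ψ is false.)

Let φ = q \to \Box (\Diamond s \to q). Evaluate φ at each world:
  u (successors ∅): φ is true.
  v (successors {u, v, y, z}): φ is true.
  w (successors {u, v, w, x, y}): φ is false.
  x (successors {u, v, w}): φ is true.
  y (successors {v, y, z}): φ is true.
  z (successors {w, z}): φ is true.
For instance, at y:
  At y: q is false, \Box (\Diamond s \to q) is false, so q \to \Box (\Diamond s \to q) is true.
    At y: \Box (\Diamond s \to q) requires \Diamond s \to q at every successor {v, y, z}.
      \Diamond s \to q fails at v, so \Box (\Diamond s \to q) is false at y.
Satisfying worlds: {u, v, x, y, z}

u, v, x, y, z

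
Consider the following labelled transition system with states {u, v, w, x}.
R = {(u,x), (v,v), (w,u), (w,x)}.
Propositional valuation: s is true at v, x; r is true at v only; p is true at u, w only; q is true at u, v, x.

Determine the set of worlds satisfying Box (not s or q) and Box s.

Let φ = Box (not s or q) and Box s. Evaluate φ at each world:
  u (successors {x}): φ is true.
  v (successors {v}): φ is true.
  w (successors {u, x}): φ is false.
  x (successors ∅): φ is true.
For instance, at w:
  At w: Box (not s or q) is true, Box s is false, so Box (not s or q) and Box s is false.
    At w: Box (not s or q) requires not s or q at every successor {u, x}.
      At u: not s or q is true.
      At x: not s or q is true.
    So Box (not s or q) is true at w.
    At w: Box s requires s at every successor {u, x}.
      s fails at u, so Box s is false at w.
Satisfying worlds: {u, v, x}

u, v, x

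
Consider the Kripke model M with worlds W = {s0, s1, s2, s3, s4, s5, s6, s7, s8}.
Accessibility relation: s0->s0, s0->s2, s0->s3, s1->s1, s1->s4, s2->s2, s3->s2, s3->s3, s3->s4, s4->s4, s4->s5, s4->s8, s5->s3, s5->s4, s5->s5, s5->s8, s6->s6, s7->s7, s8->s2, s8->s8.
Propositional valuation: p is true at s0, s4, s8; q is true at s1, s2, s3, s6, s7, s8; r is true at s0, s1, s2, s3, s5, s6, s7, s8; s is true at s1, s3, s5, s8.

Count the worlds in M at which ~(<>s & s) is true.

5

Let φ = ~(<>s & s). Evaluate φ at each world:
  s0 (successors {s0, s2, s3}): φ is true.
  s1 (successors {s1, s4}): φ is false.
  s2 (successors {s2}): φ is true.
  s3 (successors {s2, s3, s4}): φ is false.
  s4 (successors {s4, s5, s8}): φ is true.
  s5 (successors {s3, s4, s5, s8}): φ is false.
  s6 (successors {s6}): φ is true.
  s7 (successors {s7}): φ is true.
  s8 (successors {s2, s8}): φ is false.
For instance, at s7:
  At s7: <>s & s is false, so ~(<>s & s) is true.
    At s7: <>s is false, s is false, so <>s & s is false.
      At s7: <>s requires s at some successor in {s7}.
        At s7: s is false.
      So <>s is false at s7.
Satisfying worlds: {s0, s2, s4, s6, s7}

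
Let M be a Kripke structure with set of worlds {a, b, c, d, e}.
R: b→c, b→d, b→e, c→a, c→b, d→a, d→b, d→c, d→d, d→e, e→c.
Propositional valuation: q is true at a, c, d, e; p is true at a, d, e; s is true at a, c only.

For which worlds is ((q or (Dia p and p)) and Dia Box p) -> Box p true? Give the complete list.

Let φ = ((q or (Dia p and p)) and Dia Box p) -> Box p. Evaluate φ at each world:
  a (successors ∅): φ is true.
  b (successors {c, d, e}): φ is true.
  c (successors {a, b}): φ is false.
  d (successors {a, b, c, d, e}): φ is false.
  e (successors {c}): φ is true.
For instance, at d:
  At d: (q or (Dia p and p)) and Dia Box p is true, Box p is false, so ((q or (Dia p and p)) and Dia Box p) -> Box p is false.
    At d: q or (Dia p and p) is true, Dia Box p is true, so (q or (Dia p and p)) and Dia Box p is true.
      At d: q is true, Dia p and p is true, so q or (Dia p and p) is true.
      At d: Dia Box p requires Box p at some successor in {a, b, c, d, e}.
        Box p holds at a, so Dia Box p is true at d.
    At d: Box p requires p at every successor {a, b, c, d, e}.
      p fails at b, so Box p is false at d.
Satisfying worlds: {a, b, e}

a, b, e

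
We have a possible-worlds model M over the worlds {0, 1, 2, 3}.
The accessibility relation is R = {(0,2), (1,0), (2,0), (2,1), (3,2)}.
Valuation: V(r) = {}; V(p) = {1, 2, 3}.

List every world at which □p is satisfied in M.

0, 3

Let φ = □p. Evaluate φ at each world:
  0 (successors {2}): φ is true.
  1 (successors {0}): φ is false.
  2 (successors {0, 1}): φ is false.
  3 (successors {2}): φ is true.
For instance, at 0:
  At 0: □p requires p at every successor {2}.
    At 2: p is true.
  So □p is true at 0.
Satisfying worlds: {0, 3}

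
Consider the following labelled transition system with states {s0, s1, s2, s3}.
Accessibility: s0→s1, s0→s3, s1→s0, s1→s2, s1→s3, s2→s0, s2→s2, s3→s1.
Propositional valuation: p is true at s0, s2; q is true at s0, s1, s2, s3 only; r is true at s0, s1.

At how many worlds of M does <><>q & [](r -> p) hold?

Recall that []ψ holds at a world iff ψ holds at every accessible world, and <>ψ holds iff ψ holds at some accessible world.
Let φ = <><>q & [](r -> p). Evaluate φ at each world:
  s0 (successors {s1, s3}): φ is false.
  s1 (successors {s0, s2, s3}): φ is true.
  s2 (successors {s0, s2}): φ is true.
  s3 (successors {s1}): φ is false.
For instance, at s1:
  At s1: <><>q is true, [](r -> p) is true, so <><>q & [](r -> p) is true.
    At s1: <><>q requires <>q at some successor in {s0, s2, s3}.
      <>q holds at s0, so <><>q is true at s1.
    At s1: [](r -> p) requires r -> p at every successor {s0, s2, s3}.
      At s0: r -> p is true.
      At s2: r -> p is true.
      At s3: r -> p is true.
    So [](r -> p) is true at s1.
Satisfying worlds: {s1, s2}

2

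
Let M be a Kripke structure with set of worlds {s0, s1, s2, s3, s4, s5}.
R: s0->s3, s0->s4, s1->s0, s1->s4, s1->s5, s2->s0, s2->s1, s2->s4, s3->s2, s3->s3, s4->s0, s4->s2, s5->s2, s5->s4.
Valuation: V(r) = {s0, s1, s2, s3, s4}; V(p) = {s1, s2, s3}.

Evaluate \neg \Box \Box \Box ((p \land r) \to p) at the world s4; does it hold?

Recall that \Box ψ holds at a world iff ψ holds at every accessible world, and \Diamond ψ holds iff ψ holds at some accessible world.
At s4: \Box \Box \Box ((p \land r) \to p) is true, so \neg \Box \Box \Box ((p \land r) \to p) is false.
  At s4: \Box \Box \Box ((p \land r) \to p) requires \Box \Box ((p \land r) \to p) at every successor {s0, s2}.
      At s0: \Box \Box ((p \land r) \to p) requires \Box ((p \land r) \to p) at every successor {s3, s4}.
        At s3: \Box ((p \land r) \to p) is true.
        At s4: \Box ((p \land r) \to p) is true.
      So \Box \Box ((p \land r) \to p) is true at s0.
      At s2: \Box \Box ((p \land r) \to p) requires \Box ((p \land r) \to p) at every successor {s0, s1, s4}.
        At s0: \Box ((p \land r) \to p) is true.
        At s1: \Box ((p \land r) \to p) is true.
        At s4: \Box ((p \land r) \to p) is true.
      So \Box \Box ((p \land r) \to p) is true at s2.
  So \Box \Box \Box ((p \land r) \to p) is true at s4.

No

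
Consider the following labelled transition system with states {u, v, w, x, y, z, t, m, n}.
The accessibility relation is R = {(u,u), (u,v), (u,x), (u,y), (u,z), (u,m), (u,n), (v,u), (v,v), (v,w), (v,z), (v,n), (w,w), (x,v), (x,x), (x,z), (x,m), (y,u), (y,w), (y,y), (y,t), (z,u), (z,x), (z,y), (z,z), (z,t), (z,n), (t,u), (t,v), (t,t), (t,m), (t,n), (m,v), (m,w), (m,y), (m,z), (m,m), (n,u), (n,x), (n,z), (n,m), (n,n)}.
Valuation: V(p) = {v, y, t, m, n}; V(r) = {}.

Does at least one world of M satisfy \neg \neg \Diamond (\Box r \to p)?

Yes

Let φ = \neg \neg \Diamond (\Box r \to p). Evaluate φ at each world:
  u (successors {u, v, x, y, z, m, n}): φ is true.
  v (successors {u, v, w, z, n}): φ is true.
  w (successors {w}): φ is true.
  x (successors {v, x, z, m}): φ is true.
  y (successors {u, w, y, t}): φ is true.
  z (successors {u, x, y, z, t, n}): φ is true.
  t (successors {u, v, t, m, n}): φ is true.
  m (successors {v, w, y, z, m}): φ is true.
  n (successors {u, x, z, m, n}): φ is true.
Detail at u (witness):
  At u: \neg \Diamond (\Box r \to p) is false, so \neg \neg \Diamond (\Box r \to p) is true.
    At u: \Diamond (\Box r \to p) is true, so \neg \Diamond (\Box r \to p) is false.
      At u: \Diamond (\Box r \to p) requires \Box r \to p at some successor in {u, v, x, y, z, m, n}.
        \Box r \to p holds at u, so \Diamond (\Box r \to p) is true at u.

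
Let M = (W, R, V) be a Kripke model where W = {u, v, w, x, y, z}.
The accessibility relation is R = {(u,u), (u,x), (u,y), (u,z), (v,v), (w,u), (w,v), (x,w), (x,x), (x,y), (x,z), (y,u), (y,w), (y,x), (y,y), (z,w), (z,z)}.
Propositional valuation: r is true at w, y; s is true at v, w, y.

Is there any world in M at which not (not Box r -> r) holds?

Yes

Let φ = not (not Box r -> r). Evaluate φ at each world:
  u (successors {u, x, y, z}): φ is true.
  v (successors {v}): φ is true.
  w (successors {u, v}): φ is false.
  x (successors {w, x, y, z}): φ is true.
  y (successors {u, w, x, y}): φ is false.
  z (successors {w, z}): φ is true.
Detail at u (witness):
  At u: not Box r -> r is false, so not (not Box r -> r) is true.
    At u: not Box r is true, r is false, so not Box r -> r is false.
      At u: Box r is false, so not Box r is true.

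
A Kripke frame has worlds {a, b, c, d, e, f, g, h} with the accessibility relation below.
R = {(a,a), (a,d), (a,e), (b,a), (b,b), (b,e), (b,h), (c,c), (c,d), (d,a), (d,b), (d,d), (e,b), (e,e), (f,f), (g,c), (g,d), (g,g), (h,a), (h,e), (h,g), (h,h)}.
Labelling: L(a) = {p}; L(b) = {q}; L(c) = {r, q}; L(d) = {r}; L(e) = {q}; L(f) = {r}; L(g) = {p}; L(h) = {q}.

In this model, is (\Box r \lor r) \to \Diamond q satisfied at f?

No

At f: \Box r \lor r is true, \Diamond q is false, so (\Box r \lor r) \to \Diamond q is false.
  At f: \Box r is true, r is true, so \Box r \lor r is true.
    At f: \Box r requires r at every successor {f}.
      At f: r is true.
    So \Box r is true at f.
  At f: \Diamond q requires q at some successor in {f}.
    At f: q is false.
  So \Diamond q is false at f.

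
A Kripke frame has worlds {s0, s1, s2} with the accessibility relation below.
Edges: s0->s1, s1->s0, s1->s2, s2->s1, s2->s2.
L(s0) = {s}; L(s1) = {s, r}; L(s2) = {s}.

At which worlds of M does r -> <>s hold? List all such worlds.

s0, s1, s2

Let φ = r -> <>s. Evaluate φ at each world:
  s0 (successors {s1}): φ is true.
  s1 (successors {s0, s2}): φ is true.
  s2 (successors {s1, s2}): φ is true.
For instance, at s2:
  At s2: r is false, <>s is true, so r -> <>s is true.
    At s2: <>s requires s at some successor in {s1, s2}.
      s holds at s1, so <>s is true at s2.
Satisfying worlds: {s0, s1, s2}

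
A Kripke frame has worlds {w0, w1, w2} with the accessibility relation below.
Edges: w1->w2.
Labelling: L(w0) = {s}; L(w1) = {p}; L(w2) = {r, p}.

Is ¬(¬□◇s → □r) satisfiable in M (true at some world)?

No

Recall that □ψ holds at a world iff ψ holds at every accessible world, and ◇ψ holds iff ψ holds at some accessible world.
Let φ = ¬(¬□◇s → □r). Evaluate φ at each world:
  w0 (successors ∅): φ is false.
  w1 (successors {w2}): φ is false.
  w2 (successors ∅): φ is false.
For instance, at w1:
  At w1: ¬□◇s → □r is true, so ¬(¬□◇s → □r) is false.
    At w1: ¬□◇s is true, □r is true, so ¬□◇s → □r is true.
      At w1: □◇s is false, so ¬□◇s is true.
      At w1: □r requires r at every successor {w2}.
        At w2: r is true.
      So □r is true at w1.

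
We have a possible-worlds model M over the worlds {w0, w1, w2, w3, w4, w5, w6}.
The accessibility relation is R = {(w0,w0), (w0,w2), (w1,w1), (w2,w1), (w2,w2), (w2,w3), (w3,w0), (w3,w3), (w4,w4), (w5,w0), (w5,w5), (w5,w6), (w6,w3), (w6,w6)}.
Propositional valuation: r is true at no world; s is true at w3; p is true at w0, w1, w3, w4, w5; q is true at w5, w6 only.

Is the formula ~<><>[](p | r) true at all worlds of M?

No

Let φ = ~<><>[](p | r). Evaluate φ at each world:
  w0 (successors {w0, w2}): φ is false.
  w1 (successors {w1}): φ is false.
  w2 (successors {w1, w2, w3}): φ is false.
  w3 (successors {w0, w3}): φ is false.
  w4 (successors {w4}): φ is false.
  w5 (successors {w0, w5, w6}): φ is false.
  w6 (successors {w3, w6}): φ is false.
Detail at w0 (counterexample):
  At w0: <><>[](p | r) is true, so ~<><>[](p | r) is false.
    At w0: <><>[](p | r) requires <>[](p | r) at some successor in {w0, w2}.
      <>[](p | r) holds at w2, so <><>[](p | r) is true at w0.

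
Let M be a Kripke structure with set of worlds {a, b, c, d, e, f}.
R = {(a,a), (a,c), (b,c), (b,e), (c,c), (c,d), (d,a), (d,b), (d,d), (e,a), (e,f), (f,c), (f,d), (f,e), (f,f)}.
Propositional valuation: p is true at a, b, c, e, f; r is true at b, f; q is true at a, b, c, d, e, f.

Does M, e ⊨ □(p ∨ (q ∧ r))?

Yes

At e: □(p ∨ (q ∧ r)) requires p ∨ (q ∧ r) at every successor {a, f}.
  At a: p ∨ (q ∧ r) is true.
  At f: p ∨ (q ∧ r) is true.
So □(p ∨ (q ∧ r)) is true at e.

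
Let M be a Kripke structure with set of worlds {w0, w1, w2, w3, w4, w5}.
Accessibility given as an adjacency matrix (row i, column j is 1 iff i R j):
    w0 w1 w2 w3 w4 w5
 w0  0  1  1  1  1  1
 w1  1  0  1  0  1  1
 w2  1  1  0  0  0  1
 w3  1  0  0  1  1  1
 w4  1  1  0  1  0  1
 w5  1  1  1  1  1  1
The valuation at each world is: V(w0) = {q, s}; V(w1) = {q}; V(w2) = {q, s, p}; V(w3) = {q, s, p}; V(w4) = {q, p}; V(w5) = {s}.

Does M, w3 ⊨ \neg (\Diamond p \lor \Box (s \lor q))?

No

At w3: \Diamond p \lor \Box (s \lor q) is true, so \neg (\Diamond p \lor \Box (s \lor q)) is false.
  At w3: \Diamond p is true, \Box (s \lor q) is true, so \Diamond p \lor \Box (s \lor q) is true.
    At w3: \Diamond p requires p at some successor in {w0, w3, w4, w5}.
      p holds at w3, so \Diamond p is true at w3.
    At w3: \Box (s \lor q) requires s \lor q at every successor {w0, w3, w4, w5}.
      At w0: s \lor q is true.
      At w3: s \lor q is true.
      At w4: s \lor q is true.
      At w5: s \lor q is true.
    So \Box (s \lor q) is true at w3.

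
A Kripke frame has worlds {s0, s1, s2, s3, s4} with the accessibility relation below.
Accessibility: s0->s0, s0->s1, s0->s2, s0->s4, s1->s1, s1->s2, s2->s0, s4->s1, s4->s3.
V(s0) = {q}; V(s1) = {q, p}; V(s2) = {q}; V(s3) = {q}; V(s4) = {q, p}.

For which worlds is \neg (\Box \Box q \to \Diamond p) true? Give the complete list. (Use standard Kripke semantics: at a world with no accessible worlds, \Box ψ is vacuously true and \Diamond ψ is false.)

s2, s3

Let φ = \neg (\Box \Box q \to \Diamond p). Evaluate φ at each world:
  s0 (successors {s0, s1, s2, s4}): φ is false.
  s1 (successors {s1, s2}): φ is false.
  s2 (successors {s0}): φ is true.
  s3 (successors ∅): φ is true.
  s4 (successors {s1, s3}): φ is false.
For instance, at s1:
  At s1: \Box \Box q \to \Diamond p is true, so \neg (\Box \Box q \to \Diamond p) is false.
    At s1: \Box \Box q is true, \Diamond p is true, so \Box \Box q \to \Diamond p is true.
      At s1: \Box \Box q requires \Box q at every successor {s1, s2}.
        At s1: \Box q is true.
        At s2: \Box q is true.
      So \Box \Box q is true at s1.
      At s1: \Diamond p requires p at some successor in {s1, s2}.
        p holds at s1, so \Diamond p is true at s1.
Satisfying worlds: {s2, s3}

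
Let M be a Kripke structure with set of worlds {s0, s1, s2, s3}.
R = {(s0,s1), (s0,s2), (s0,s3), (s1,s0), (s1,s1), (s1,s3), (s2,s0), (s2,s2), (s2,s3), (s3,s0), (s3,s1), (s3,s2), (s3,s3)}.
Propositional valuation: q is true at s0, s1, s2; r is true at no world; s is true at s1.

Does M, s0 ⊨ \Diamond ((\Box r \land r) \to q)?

Yes

At s0: \Diamond ((\Box r \land r) \to q) requires (\Box r \land r) \to q at some successor in {s1, s2, s3}.
  (\Box r \land r) \to q holds at s1, so \Diamond ((\Box r \land r) \to q) is true at s0.
    At s1: \Box r \land r is false, q is true, so (\Box r \land r) \to q is true.
      At s1: \Box r is false, r is false, so \Box r \land r is false.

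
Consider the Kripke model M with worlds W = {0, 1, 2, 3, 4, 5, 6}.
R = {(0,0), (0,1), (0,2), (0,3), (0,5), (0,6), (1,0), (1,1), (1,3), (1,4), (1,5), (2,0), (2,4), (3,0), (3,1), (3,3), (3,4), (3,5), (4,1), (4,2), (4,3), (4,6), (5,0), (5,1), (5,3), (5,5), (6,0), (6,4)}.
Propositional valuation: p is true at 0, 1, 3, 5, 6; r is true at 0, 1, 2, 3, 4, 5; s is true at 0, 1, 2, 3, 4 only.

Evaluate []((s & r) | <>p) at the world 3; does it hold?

At 3: []((s & r) | <>p) requires (s & r) | <>p at every successor {0, 1, 3, 4, 5}.
  At 0: (s & r) | <>p is true.
  At 1: (s & r) | <>p is true.
  At 3: (s & r) | <>p is true.
  At 4: (s & r) | <>p is true.
  At 5: (s & r) | <>p is true.
So []((s & r) | <>p) is true at 3.

Yes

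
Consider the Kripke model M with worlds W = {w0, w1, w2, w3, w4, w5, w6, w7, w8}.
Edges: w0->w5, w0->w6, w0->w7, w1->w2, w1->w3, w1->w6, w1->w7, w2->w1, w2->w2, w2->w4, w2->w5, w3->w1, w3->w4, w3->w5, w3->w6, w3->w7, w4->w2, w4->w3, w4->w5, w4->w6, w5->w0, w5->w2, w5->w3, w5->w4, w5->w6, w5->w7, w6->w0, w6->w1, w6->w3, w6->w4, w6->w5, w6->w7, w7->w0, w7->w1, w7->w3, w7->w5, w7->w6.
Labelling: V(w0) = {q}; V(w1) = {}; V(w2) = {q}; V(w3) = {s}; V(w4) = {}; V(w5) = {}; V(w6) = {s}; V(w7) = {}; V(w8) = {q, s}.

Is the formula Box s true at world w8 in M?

Yes

At w8: no accessible worlds, so Box s holds vacuously.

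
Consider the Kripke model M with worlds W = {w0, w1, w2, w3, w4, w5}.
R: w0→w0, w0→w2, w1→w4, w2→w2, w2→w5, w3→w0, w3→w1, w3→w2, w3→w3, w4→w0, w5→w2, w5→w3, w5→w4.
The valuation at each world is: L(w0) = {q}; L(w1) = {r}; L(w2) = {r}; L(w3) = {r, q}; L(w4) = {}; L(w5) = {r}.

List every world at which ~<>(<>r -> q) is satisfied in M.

w2

Let φ = ~<>(<>r -> q). Evaluate φ at each world:
  w0 (successors {w0, w2}): φ is false.
  w1 (successors {w4}): φ is false.
  w2 (successors {w2, w5}): φ is true.
  w3 (successors {w0, w1, w2, w3}): φ is false.
  w4 (successors {w0}): φ is false.
  w5 (successors {w2, w3, w4}): φ is false.
For instance, at w3:
  At w3: <>(<>r -> q) is true, so ~<>(<>r -> q) is false.
    At w3: <>(<>r -> q) requires <>r -> q at some successor in {w0, w1, w2, w3}.
      <>r -> q holds at w0, so <>(<>r -> q) is true at w3.
Satisfying worlds: {w2}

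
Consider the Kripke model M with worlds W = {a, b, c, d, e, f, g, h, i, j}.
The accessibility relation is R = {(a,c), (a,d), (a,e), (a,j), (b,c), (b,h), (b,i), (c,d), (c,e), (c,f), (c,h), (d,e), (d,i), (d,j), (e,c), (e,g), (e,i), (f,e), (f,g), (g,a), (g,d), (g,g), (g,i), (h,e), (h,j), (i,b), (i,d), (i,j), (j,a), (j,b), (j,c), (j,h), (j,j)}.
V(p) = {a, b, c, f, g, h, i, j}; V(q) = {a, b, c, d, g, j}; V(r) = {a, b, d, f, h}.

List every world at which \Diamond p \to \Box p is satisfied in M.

b, e, j

Let φ = \Diamond p \to \Box p. Evaluate φ at each world:
  a (successors {c, d, e, j}): φ is false.
  b (successors {c, h, i}): φ is true.
  c (successors {d, e, f, h}): φ is false.
  d (successors {e, i, j}): φ is false.
  e (successors {c, g, i}): φ is true.
  f (successors {e, g}): φ is false.
  g (successors {a, d, g, i}): φ is false.
  h (successors {e, j}): φ is false.
  i (successors {b, d, j}): φ is false.
  j (successors {a, b, c, h, j}): φ is true.
For instance, at b:
  At b: \Diamond p is true, \Box p is true, so \Diamond p \to \Box p is true.
    At b: \Diamond p requires p at some successor in {c, h, i}.
      p holds at c, so \Diamond p is true at b.
    At b: \Box p requires p at every successor {c, h, i}.
      At c: p is true.
      At h: p is true.
      At i: p is true.
    So \Box p is true at b.
Satisfying worlds: {b, e, j}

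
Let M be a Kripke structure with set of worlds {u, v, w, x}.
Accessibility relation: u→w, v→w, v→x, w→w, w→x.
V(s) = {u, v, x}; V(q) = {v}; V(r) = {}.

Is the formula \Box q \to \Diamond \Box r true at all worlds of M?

No

Recall that \Box ψ holds at a world iff ψ holds at every accessible world, and \Diamond ψ holds iff ψ holds at some accessible world.
Let φ = \Box q \to \Diamond \Box r. Evaluate φ at each world:
  u (successors {w}): φ is true.
  v (successors {w, x}): φ is true.
  w (successors {w, x}): φ is true.
  x (successors ∅): φ is false.
Detail at x (counterexample):
  At x: \Box q is true, \Diamond \Box r is false, so \Box q \to \Diamond \Box r is false.
    At x: no accessible worlds, so \Box q holds vacuously.
    At x: no accessible worlds, so \Diamond \Box r is false.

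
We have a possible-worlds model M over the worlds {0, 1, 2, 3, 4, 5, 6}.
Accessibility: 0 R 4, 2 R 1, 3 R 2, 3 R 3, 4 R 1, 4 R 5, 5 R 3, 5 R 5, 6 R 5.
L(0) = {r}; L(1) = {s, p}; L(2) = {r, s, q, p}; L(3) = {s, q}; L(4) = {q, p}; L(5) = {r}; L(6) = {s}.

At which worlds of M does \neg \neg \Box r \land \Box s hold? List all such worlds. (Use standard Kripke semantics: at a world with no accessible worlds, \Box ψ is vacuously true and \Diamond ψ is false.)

1

Let φ = \neg \neg \Box r \land \Box s. Evaluate φ at each world:
  0 (successors {4}): φ is false.
  1 (successors ∅): φ is true.
  2 (successors {1}): φ is false.
  3 (successors {2, 3}): φ is false.
  4 (successors {1, 5}): φ is false.
  5 (successors {3, 5}): φ is false.
  6 (successors {5}): φ is false.
For instance, at 6:
  At 6: \neg \neg \Box r is true, \Box s is false, so \neg \neg \Box r \land \Box s is false.
    At 6: \neg \Box r is false, so \neg \neg \Box r is true.
      At 6: \Box r is true, so \neg \Box r is false.
    At 6: \Box s requires s at every successor {5}.
      s fails at 5, so \Box s is false at 6.
Satisfying worlds: {1}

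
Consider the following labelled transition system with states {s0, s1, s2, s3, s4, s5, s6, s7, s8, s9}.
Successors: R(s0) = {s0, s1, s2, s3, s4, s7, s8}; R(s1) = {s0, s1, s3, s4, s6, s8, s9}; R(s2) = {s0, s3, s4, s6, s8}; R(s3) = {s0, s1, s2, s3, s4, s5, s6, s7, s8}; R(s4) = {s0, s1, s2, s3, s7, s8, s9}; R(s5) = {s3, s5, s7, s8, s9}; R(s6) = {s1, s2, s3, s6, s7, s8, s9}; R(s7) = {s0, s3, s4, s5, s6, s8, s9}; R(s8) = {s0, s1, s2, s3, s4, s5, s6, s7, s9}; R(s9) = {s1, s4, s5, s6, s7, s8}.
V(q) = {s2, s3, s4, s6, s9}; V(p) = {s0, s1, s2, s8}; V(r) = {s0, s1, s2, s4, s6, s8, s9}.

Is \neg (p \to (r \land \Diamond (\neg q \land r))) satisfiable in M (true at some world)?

Let φ = \neg (p \to (r \land \Diamond (\neg q \land r))). Evaluate φ at each world:
  s0 (successors {s0, s1, s2, s3, s4, s7, s8}): φ is false.
  s1 (successors {s0, s1, s3, s4, s6, s8, s9}): φ is false.
  s2 (successors {s0, s3, s4, s6, s8}): φ is false.
  s3 (successors {s0, s1, s2, s3, s4, s5, s6, s7, s8}): φ is false.
  s4 (successors {s0, s1, s2, s3, s7, s8, s9}): φ is false.
  s5 (successors {s3, s5, s7, s8, s9}): φ is false.
  s6 (successors {s1, s2, s3, s6, s7, s8, s9}): φ is false.
  s7 (successors {s0, s3, s4, s5, s6, s8, s9}): φ is false.
  s8 (successors {s0, s1, s2, s3, s4, s5, s6, s7, s9}): φ is false.
  s9 (successors {s1, s4, s5, s6, s7, s8}): φ is false.
For instance, at s6:
  At s6: p \to (r \land \Diamond (\neg q \land r)) is true, so \neg (p \to (r \land \Diamond (\neg q \land r))) is false.
    At s6: p is false, r \land \Diamond (\neg q \land r) is true, so p \to (r \land \Diamond (\neg q \land r)) is true.
      At s6: r is true, \Diamond (\neg q \land r) is true, so r \land \Diamond (\neg q \land r) is true.

No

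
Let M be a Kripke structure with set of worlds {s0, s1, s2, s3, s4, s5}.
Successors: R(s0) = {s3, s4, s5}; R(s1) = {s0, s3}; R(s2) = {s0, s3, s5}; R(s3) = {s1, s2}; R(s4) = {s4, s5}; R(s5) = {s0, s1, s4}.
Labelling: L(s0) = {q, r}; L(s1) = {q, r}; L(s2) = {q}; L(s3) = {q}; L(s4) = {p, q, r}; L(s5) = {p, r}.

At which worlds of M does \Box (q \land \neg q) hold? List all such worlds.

none

Recall that \Box ψ holds at a world iff ψ holds at every accessible world, and \Diamond ψ holds iff ψ holds at some accessible world.
Let φ = \Box (q \land \neg q). Evaluate φ at each world:
  s0 (successors {s3, s4, s5}): φ is false.
  s1 (successors {s0, s3}): φ is false.
  s2 (successors {s0, s3, s5}): φ is false.
  s3 (successors {s1, s2}): φ is false.
  s4 (successors {s4, s5}): φ is false.
  s5 (successors {s0, s1, s4}): φ is false.
For instance, at s1:
  At s1: \Box (q \land \neg q) requires q \land \neg q at every successor {s0, s3}.
    q \land \neg q fails at s0, so \Box (q \land \neg q) is false at s1.
Satisfying worlds: none.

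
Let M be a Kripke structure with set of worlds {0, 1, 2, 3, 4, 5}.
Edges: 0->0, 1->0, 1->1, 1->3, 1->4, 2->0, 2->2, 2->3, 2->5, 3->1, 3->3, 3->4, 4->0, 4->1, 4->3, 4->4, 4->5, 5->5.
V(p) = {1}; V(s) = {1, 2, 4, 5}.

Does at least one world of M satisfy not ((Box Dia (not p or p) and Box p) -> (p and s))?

No

Recall that Box ψ holds at a world iff ψ holds at every accessible world, and Dia ψ holds iff ψ holds at some accessible world.
Let φ = not ((Box Dia (not p or p) and Box p) -> (p and s)). Evaluate φ at each world:
  0 (successors {0}): φ is false.
  1 (successors {0, 1, 3, 4}): φ is false.
  2 (successors {0, 2, 3, 5}): φ is false.
  3 (successors {1, 3, 4}): φ is false.
  4 (successors {0, 1, 3, 4, 5}): φ is false.
  5 (successors {5}): φ is false.
For instance, at 3:
  At 3: (Box Dia (not p or p) and Box p) -> (p and s) is true, so not ((Box Dia (not p or p) and Box p) -> (p and s)) is false.
    At 3: Box Dia (not p or p) and Box p is false, p and s is false, so (Box Dia (not p or p) and Box p) -> (p and s) is true.
      At 3: Box Dia (not p or p) is true, Box p is false, so Box Dia (not p or p) and Box p is false.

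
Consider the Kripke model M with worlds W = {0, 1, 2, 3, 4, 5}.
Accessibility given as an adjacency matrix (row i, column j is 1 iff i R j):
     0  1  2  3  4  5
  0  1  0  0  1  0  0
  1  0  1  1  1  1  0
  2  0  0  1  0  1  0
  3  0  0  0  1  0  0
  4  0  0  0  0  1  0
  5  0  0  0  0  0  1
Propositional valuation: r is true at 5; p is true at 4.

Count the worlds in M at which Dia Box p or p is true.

3

Let φ = Dia Box p or p. Evaluate φ at each world:
  0 (successors {0, 3}): φ is false.
  1 (successors {1, 2, 3, 4}): φ is true.
  2 (successors {2, 4}): φ is true.
  3 (successors {3}): φ is false.
  4 (successors {4}): φ is true.
  5 (successors {5}): φ is false.
For instance, at 0:
  At 0: Dia Box p is false, p is false, so Dia Box p or p is false.
    At 0: Dia Box p requires Box p at some successor in {0, 3}.
      At 0: Box p is false.
      At 3: Box p is false.
    So Dia Box p is false at 0.
Satisfying worlds: {1, 2, 4}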